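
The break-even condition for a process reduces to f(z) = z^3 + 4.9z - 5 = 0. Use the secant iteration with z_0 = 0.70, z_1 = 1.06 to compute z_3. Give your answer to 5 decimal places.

f(0.70) = -1.2270000, f(1.06) = 1.3850160
z_2 = 1.0600000 − 1.3850160·(1.0600000 − 0.7000000) / (1.3850160 − (-1.2270000)) = 1.0600000 − (0.4986058)/(2.6120160) = 0.8691108
f(0.8691108) = -0.0848714
z_3 = 0.8691108 − (-0.0848714)·(0.8691108 − 1.0600000) / (-0.0848714 − 1.3850160) = 0.8691108 − (0.0162010)/(-1.4698874) = 0.8801327

0.88013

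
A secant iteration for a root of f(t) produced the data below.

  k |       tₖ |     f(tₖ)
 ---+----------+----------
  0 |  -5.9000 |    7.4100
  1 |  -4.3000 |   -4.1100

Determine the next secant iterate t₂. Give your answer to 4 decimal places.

t₂ = -4.3000 − (-4.1100)·(-4.3000 − (-5.9000)) / (-4.1100 − 7.4100)
   = -4.3000 − (-6.576000)/(-11.520000) = -4.870833

-4.8708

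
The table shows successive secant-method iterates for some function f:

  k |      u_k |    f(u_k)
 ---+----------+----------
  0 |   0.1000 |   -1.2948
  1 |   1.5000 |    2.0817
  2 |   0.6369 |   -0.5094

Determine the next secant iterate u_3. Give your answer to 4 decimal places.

0.8066

u_3 = 0.6369 − (-0.5094)·(0.6369 − 1.5000) / (-0.5094 − 2.0817)
   = 0.6369 − (0.439663)/(-2.591100) = 0.806582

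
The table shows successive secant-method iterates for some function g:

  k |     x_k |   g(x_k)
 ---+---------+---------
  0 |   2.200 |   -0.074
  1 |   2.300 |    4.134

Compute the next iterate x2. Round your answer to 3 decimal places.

x2 = 2.300 − 4.134·(2.300 − 2.200) / (4.134 − (-0.074))
   = 2.300 − (0.41340)/(4.20800) = 2.20176

2.202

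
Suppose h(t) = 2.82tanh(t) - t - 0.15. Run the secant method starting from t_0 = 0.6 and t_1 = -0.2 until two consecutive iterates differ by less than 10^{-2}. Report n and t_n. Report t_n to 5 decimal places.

n = 4, t_n = 0.08271

h(0.6) = 0.7644798, h(-0.2) = -0.5065984
t_2 = -0.2000000 − (-0.5065984)·(-0.8000000)/(-1.2710782) = 0.1188464;  |Δ| = 0.3188464
h(0.1188464) = 0.0647314
t_3 = 0.1188464 − 0.0647314·(0.3188464)/(0.5713298) = 0.0827213;  |Δ| = 0.0361252
h(0.0827213) = 0.0000221
t_4 = 0.0827213 − 0.0000221·(-0.0361252)/(-0.0647094) = 0.0827089;  |Δ| = 0.0000123
|t_4 − t_3| = 0.0000123 < 10^{-2}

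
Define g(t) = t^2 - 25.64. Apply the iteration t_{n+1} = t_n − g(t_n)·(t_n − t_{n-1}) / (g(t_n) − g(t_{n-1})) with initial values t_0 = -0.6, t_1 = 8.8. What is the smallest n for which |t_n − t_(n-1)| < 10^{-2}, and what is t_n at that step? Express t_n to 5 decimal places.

g(-0.6) = -25.2800000, g(8.8) = 51.8000000
t_2 = 8.8000000 − 51.8000000·(9.4000000)/(77.0800000) = 2.4829268;  |Δ| = 6.3170732
g(2.4829268) = -19.4750744
t_3 = 2.4829268 − (-19.4750744)·(-6.3170732)/(-71.2750744) = 4.2089927;  |Δ| = 1.7260658
g(4.2089927) = -7.9243809
t_4 = 4.2089927 − (-7.9243809)·(1.7260658)/(11.5506935) = 5.3931642;  |Δ| = 1.1841716
g(5.3931642) = 3.4462204
t_5 = 5.3931642 − 3.4462204·(1.1841716)/(11.3706013) = 5.0342636;  |Δ| = 0.3589007
g(5.0342636) = -0.2961903
t_6 = 5.0342636 − (-0.2961903)·(-0.3589007)/(-3.7424107) = 5.0626685;  |Δ| = 0.0284049
g(5.0626685) = -0.0093877
t_7 = 5.0626685 − (-0.0093877)·(0.0284049)/(0.2868026) = 5.0635983;  |Δ| = 0.0009298
|t_7 − t_6| = 0.0009298 < 10^{-2}

n = 7, t_n = 5.06360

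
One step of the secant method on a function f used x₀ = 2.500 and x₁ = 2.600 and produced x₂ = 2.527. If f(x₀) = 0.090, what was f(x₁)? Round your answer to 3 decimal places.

-0.243

The secant line through (2.500, 0.090) and (2.600, f(x₁)) crosses zero at x₂ = 2.527.
So (2.500, 0.090), (2.600, f(x₁)), (2.527, 0) are collinear:
f(x₁) = 0.090 · (2.600 − 2.527) / (2.500 − 2.527) = 0.090 · (0.07300)/(-0.02700) = -0.24333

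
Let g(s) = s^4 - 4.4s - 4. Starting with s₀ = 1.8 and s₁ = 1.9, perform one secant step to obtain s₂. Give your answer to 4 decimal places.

g(1.8) = -1.422400, g(1.9) = 0.672100
s₂ = 1.900000 − 0.672100·(1.900000 − 1.800000) / (0.672100 − (-1.422400)) = 1.900000 − (0.067210)/(2.094500) = 1.867911

1.8679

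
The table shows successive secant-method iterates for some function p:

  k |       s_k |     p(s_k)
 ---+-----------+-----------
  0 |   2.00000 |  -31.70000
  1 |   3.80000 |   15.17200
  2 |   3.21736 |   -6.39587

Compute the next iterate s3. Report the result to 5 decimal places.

s3 = 3.21736 − (-6.39587)·(3.21736 − 3.80000) / (-6.39587 − 15.17200)
   = 3.21736 − (3.7264897)/(-21.5678700) = 3.3901397

3.39014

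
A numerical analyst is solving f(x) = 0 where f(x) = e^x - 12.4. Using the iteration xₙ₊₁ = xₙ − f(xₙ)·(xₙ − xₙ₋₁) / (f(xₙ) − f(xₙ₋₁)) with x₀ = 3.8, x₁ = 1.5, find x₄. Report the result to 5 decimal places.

f(3.8) = 32.3011845, f(1.5) = -7.9183109
x₂ = 1.5000000 − (-7.9183109)·(1.5000000 − 3.8000000) / (-7.9183109 − 32.3011845) = 1.5000000 − (18.2121151)/(-40.2194954) = 1.9528181
f(1.9528181) = -5.3514770
x₃ = 1.9528181 − (-5.3514770)·(1.9528181 − 1.5000000) / (-5.3514770 − (-7.9183109)) = 1.9528181 − (-2.4232456)/(2.5668339) = 2.8968782
f(2.8968782) = 5.7174984
x₄ = 2.8968782 − 5.7174984·(2.8968782 − 1.9528181) / (5.7174984 − (-5.3514770)) = 2.8968782 − (5.3976623)/(11.0689754) = 2.4092394

2.40924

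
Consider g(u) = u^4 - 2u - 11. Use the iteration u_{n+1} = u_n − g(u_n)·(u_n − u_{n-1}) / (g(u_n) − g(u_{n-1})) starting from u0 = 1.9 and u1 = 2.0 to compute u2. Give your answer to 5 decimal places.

1.96387

g(1.9) = -1.7679000, g(2.0) = 1.0000000
u2 = 2.0000000 − 1.0000000·(2.0000000 − 1.9000000) / (1.0000000 − (-1.7679000)) = 2.0000000 − (0.1000000)/(2.7679000) = 1.9638715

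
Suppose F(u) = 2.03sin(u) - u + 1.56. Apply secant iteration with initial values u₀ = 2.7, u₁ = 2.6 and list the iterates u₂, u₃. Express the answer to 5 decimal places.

2.60232, 2.60236

F(2.7) = -0.2724188, F(2.6) = 0.0064678
u₂ = 2.6000000 − 0.0064678·(2.6000000 − 2.7000000) / (0.0064678 − (-0.2724188)) = 2.6000000 − (-0.0006468)/(0.2788866) = 2.6023191
F(2.6023191) = 0.0001117
u₃ = 2.6023191 − 0.0001117·(2.6023191 − 2.6000000) / (0.0001117 − 0.0064678) = 2.6023191 − (0.0000003)/(-0.0063561) = 2.6023599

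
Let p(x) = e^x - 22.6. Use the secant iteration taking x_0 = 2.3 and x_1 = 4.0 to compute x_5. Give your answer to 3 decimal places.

p(2.3) = -12.62582, p(4.0) = 31.99815
x_2 = 4.00000 − 31.99815·(4.00000 − 2.30000) / (31.99815 − (-12.62582)) = 4.00000 − (54.39686)/(44.62397) = 2.78099
p(2.78099) = -6.46494
x_3 = 2.78099 − (-6.46494)·(2.78099 − 4.00000) / (-6.46494 − 31.99815) = 2.78099 − (7.88079)/(-38.46309) = 2.98589
p(2.98589) = -2.79594
x_4 = 2.98589 − (-2.79594)·(2.98589 − 2.78099) / (-2.79594 − (-6.46494)) = 2.98589 − (-0.57287)/(3.66900) = 3.14202
p(3.14202) = 0.55068
x_5 = 3.14202 − 0.55068·(3.14202 − 2.98589) / (0.55068 − (-2.79594)) = 3.14202 − (0.08598)/(3.34662) = 3.11633

3.116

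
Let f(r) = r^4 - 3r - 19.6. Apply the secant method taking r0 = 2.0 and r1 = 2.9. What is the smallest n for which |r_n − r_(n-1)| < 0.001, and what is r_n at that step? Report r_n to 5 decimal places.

n = 6, r_n = 2.26674

f(2.0) = -9.6000000, f(2.9) = 42.4281000
r2 = 2.9000000 − 42.4281000·(0.9000000)/(52.0281000) = 2.1660641;  |Δ| = 0.7339359
f(2.1660641) = -4.0848887
r3 = 2.1660641 − (-4.0848887)·(-0.7339359)/(-46.5129887) = 2.2305202;  |Δ| = 0.0644561
f(2.2305202) = -1.5387421
r4 = 2.2305202 − (-1.5387421)·(0.0644561)/(2.5461466) = 2.2694737;  |Δ| = 0.0389535
f(2.2694737) = 0.1193423
r5 = 2.2694737 − 0.1193423·(0.0389535)/(1.6580844) = 2.2666700;  |Δ| = 0.0028037
f(2.2666700) = -0.0030939
r6 = 2.2666700 − (-0.0030939)·(-0.0028037)/(-0.1224362) = 2.2667409;  |Δ| = 0.0000708
|r6 − r5| = 0.0000708 < 0.001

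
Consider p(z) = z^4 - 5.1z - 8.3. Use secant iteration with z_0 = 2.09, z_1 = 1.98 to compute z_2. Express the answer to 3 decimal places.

2.086

p(2.09) = 0.12130, p(1.98) = -3.02846
z_2 = 1.98000 − (-3.02846)·(1.98000 − 2.09000) / (-3.02846 − 0.12130) = 1.98000 − (0.33313)/(-3.14976) = 2.08576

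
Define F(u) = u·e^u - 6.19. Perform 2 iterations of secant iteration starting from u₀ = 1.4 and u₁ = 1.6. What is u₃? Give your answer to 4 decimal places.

F(1.4) = -0.512720, F(1.6) = 1.734852
u₂ = 1.600000 − 1.734852·(1.600000 − 1.400000) / (1.734852 − (-0.512720)) = 1.600000 − (0.346970)/(2.247572) = 1.445624
F(1.445624) = -0.054045
u₃ = 1.445624 − (-0.054045)·(1.445624 − 1.600000) / (-0.054045 − 1.734852) = 1.445624 − (0.008343)/(-1.788897) = 1.450288

1.4503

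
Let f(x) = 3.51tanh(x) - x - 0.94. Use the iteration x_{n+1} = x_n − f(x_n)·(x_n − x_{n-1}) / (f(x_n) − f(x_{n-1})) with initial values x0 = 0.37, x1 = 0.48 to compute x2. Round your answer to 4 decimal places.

f(0.37) = -0.067489, f(0.48) = 0.146315
x2 = 0.480000 − 0.146315·(0.480000 − 0.370000) / (0.146315 − (-0.067489)) = 0.480000 − (0.016095)/(0.213804) = 0.404722

0.4047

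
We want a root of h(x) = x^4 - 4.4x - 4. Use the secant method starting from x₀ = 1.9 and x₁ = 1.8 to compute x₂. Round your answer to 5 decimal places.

1.86791

h(1.9) = 0.6721000, h(1.8) = -1.4224000
x₂ = 1.8000000 − (-1.4224000)·(1.8000000 − 1.9000000) / (-1.4224000 − 0.6721000) = 1.8000000 − (0.1422400)/(-2.0945000) = 1.8679112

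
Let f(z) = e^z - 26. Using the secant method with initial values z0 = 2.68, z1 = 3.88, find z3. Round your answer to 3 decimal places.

f(2.68) = -11.41491, f(3.88) = 22.42422
z2 = 3.88000 − 22.42422·(3.88000 − 2.68000) / (22.42422 − (-11.41491)) = 3.88000 − (26.90906)/(33.83912) = 3.08479
f(3.08479) = -4.13703
z3 = 3.08479 − (-4.13703)·(3.08479 − 3.88000) / (-4.13703 − 22.42422) = 3.08479 − (3.28979)/(-26.56124) = 3.20865

3.209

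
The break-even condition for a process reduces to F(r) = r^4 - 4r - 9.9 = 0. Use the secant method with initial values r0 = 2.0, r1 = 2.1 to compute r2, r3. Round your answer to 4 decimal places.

F(2.0) = -1.900000, F(2.1) = 1.148100
r2 = 2.100000 − 1.148100·(2.100000 − 2.000000) / (1.148100 − (-1.900000)) = 2.100000 − (0.114810)/(3.048100) = 2.062334
F(2.062334) = -0.059445
r3 = 2.062334 − (-0.059445)·(2.062334 − 2.100000) / (-0.059445 − 1.148100) = 2.062334 − (0.002239)/(-1.207545) = 2.064188

2.0623, 2.0642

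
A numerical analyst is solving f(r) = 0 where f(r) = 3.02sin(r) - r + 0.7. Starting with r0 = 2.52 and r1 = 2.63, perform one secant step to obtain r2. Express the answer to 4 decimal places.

f(2.52) = -0.061361, f(2.63) = -0.451509
r2 = 2.630000 − (-0.451509)·(2.630000 − 2.520000) / (-0.451509 − (-0.061361)) = 2.630000 − (-0.049666)/(-0.390147) = 2.502699

2.5027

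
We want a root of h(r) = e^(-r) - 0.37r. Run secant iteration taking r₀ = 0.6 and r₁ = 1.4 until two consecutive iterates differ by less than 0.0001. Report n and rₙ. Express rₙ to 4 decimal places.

h(0.6) = 0.326812, h(1.4) = -0.271403
r₂ = 1.400000 − (-0.271403)·(0.800000)/(-0.598215) = 1.037049;  |Δ| = 0.362951
h(1.037049) = -0.029209
r₃ = 1.037049 − (-0.029209)·(-0.362951)/(0.242194) = 0.993277;  |Δ| = 0.043773
h(0.993277) = 0.002849
r₄ = 0.993277 − 0.002849·(-0.043773)/(0.032058) = 0.997166;  |Δ| = 0.003890
h(0.997166) = -0.000028
r₅ = 0.997166 − (-0.000028)·(0.003890)/(-0.002877) = 0.997128;  |Δ| = 0.000038
|r₅ − r₄| = 0.000038 < 0.0001

n = 5, rₙ = 0.9971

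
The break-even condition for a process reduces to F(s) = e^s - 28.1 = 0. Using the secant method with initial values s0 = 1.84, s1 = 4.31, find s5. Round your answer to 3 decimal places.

3.315

F(1.84) = -21.80346, F(4.31) = 46.34049
s2 = 4.31000 − 46.34049·(4.31000 − 1.84000) / (46.34049 − (-21.80346)) = 4.31000 − (114.46101)/(68.14395) = 2.63031
F(2.63031) = -14.22199
s3 = 2.63031 − (-14.22199)·(2.63031 − 4.31000) / (-14.22199 − 46.34049) = 2.63031 − (23.88859)/(-60.56248) = 3.02475
F(3.02475) = -7.51112
s4 = 3.02475 − (-7.51112)·(3.02475 − 2.63031) / (-7.51112 − (-14.22199)) = 3.02475 − (-2.96273)/(6.71087) = 3.46623
F(3.46623) = 3.91591
s5 = 3.46623 − 3.91591·(3.46623 − 3.02475) / (3.91591 − (-7.51112)) = 3.46623 − (1.72880)/(11.42703) = 3.31494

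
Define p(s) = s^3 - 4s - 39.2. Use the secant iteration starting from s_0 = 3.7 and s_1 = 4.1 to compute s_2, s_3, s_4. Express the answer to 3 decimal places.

p(3.7) = -3.34700, p(4.1) = 13.32100
s_2 = 4.10000 − 13.32100·(4.10000 − 3.70000) / (13.32100 − (-3.34700)) = 4.10000 − (5.32840)/(16.66800) = 3.78032
p(3.78032) = -0.29735
s_3 = 3.78032 − (-0.29735)·(3.78032 − 4.10000) / (-0.29735 − 13.32100) = 3.78032 − (0.09506)/(-13.61835) = 3.78730
p(3.78730) = -0.02547
s_4 = 3.78730 − (-0.02547)·(3.78730 − 3.78032) / (-0.02547 − (-0.29735)) = 3.78730 − (-0.00018)/(0.27188) = 3.78796

3.780, 3.787, 3.788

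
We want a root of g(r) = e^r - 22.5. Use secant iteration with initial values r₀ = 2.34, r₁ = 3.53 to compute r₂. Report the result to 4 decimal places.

g(2.34) = -12.118763, g(3.53) = 11.623968
r₂ = 3.530000 − 11.623968·(3.530000 − 2.340000) / (11.623968 − (-12.118763)) = 3.530000 − (13.832521)/(23.742731) = 2.947400

2.9474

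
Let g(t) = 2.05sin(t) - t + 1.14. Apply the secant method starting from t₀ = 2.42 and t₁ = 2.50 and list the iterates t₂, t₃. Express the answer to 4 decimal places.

g(2.42) = 0.074191, g(2.50) = -0.133132
t₂ = 2.500000 − (-0.133132)·(2.500000 − 2.420000) / (-0.133132 − 0.074191) = 2.500000 − (-0.010651)/(-0.207324) = 2.448628
g(2.448628) = 0.000954
t₃ = 2.448628 − 0.000954·(2.448628 − 2.500000) / (0.000954 − (-0.133132)) = 2.448628 − (-0.000049)/(0.134086) = 2.448994

2.4486, 2.4490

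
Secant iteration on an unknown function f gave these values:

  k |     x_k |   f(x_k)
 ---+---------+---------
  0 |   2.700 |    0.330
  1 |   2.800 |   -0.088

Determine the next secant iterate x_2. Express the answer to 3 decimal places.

2.779

x_2 = 2.800 − (-0.088)·(2.800 − 2.700) / (-0.088 − 0.330)
   = 2.800 − (-0.00880)/(-0.41800) = 2.77895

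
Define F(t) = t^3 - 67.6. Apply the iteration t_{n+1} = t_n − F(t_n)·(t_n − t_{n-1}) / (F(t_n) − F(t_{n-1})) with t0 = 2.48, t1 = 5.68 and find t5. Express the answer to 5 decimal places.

4.07198

F(2.48) = -52.3470080, F(5.68) = 115.6504320
t2 = 5.6800000 − 115.6504320·(5.6800000 − 2.4800000) / (115.6504320 − (-52.3470080)) = 5.6800000 − (370.0813824)/(167.9974400) = 3.4771011
F(3.4771011) = -25.5610422
t3 = 3.4771011 − (-25.5610422)·(3.4771011 − 5.6800000) / (-25.5610422 − 115.6504320) = 3.4771011 − (56.3083928)/(-141.2114742) = 3.8758533
F(3.8758533) = -9.3760058
t4 = 3.8758533 − (-9.3760058)·(3.8758533 − 3.4771011) / (-9.3760058 − (-25.5610422)) = 3.8758533 − (-3.7387034)/(16.1850365) = 4.1068508
F(4.1068508) = 1.6670652
t5 = 4.1068508 − 1.6670652·(4.1068508 − 3.8758533) / (1.6670652 − (-9.3760058)) = 4.1068508 − (0.3850879)/(11.0430710) = 4.0719794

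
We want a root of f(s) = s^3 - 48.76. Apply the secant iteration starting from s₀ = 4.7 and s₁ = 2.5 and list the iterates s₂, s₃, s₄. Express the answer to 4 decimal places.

3.3265, 3.7927, 3.6404

f(4.7) = 55.063000, f(2.5) = -33.135000
s₂ = 2.500000 − (-33.135000)·(2.500000 − 4.700000) / (-33.135000 − 55.063000) = 2.500000 − (72.897000)/(-88.198000) = 3.326515
f(3.326515) = -11.949765
s₃ = 3.326515 − (-11.949765)·(3.326515 − 2.500000) / (-11.949765 − (-33.135000)) = 3.326515 − (-9.876664)/(21.185235) = 3.792720
f(3.792720) = 5.797252
s₄ = 3.792720 − 5.797252·(3.792720 − 3.326515) / (5.797252 − (-11.949765)) = 3.792720 − (2.702708)/(17.747017) = 3.640430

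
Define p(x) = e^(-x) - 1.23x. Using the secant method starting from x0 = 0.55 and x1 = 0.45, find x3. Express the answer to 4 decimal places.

0.4954

p(0.55) = -0.099550, p(0.45) = 0.084128
x2 = 0.450000 − 0.084128·(0.450000 − 0.550000) / (0.084128 − (-0.099550)) = 0.450000 − (-0.008413)/(0.183678) = 0.495802
p(0.495802) = -0.000754
x3 = 0.495802 − (-0.000754)·(0.495802 − 0.450000) / (-0.000754 − 0.084128) = 0.495802 − (-0.000035)/(-0.084882) = 0.495395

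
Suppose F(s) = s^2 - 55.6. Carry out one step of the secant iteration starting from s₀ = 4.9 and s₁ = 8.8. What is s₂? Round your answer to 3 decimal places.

F(4.9) = -31.59000, F(8.8) = 21.84000
s₂ = 8.80000 − 21.84000·(8.80000 − 4.90000) / (21.84000 − (-31.59000)) = 8.80000 − (85.17600)/(53.43000) = 7.20584

7.206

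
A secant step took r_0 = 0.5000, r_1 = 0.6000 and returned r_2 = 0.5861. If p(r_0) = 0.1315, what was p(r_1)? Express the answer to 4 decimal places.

The secant line through (0.5000, 0.1315) and (0.6000, p(r_1)) crosses zero at r_2 = 0.5861.
So (0.5000, 0.1315), (0.6000, p(r_1)), (0.5861, 0) are collinear:
p(r_1) = 0.1315 · (0.6000 − 0.5861) / (0.5000 − 0.5861) = 0.1315 · (0.013900)/(-0.086100) = -0.021229

-0.0212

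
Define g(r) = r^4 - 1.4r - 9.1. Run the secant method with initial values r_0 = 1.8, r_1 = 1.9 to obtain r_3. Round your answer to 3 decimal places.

g(1.8) = -1.12240, g(1.9) = 1.27210
r_2 = 1.90000 − 1.27210·(1.90000 − 1.80000) / (1.27210 − (-1.12240)) = 1.90000 − (0.12721)/(2.39450) = 1.84687
g(1.84687) = -0.05109
r_3 = 1.84687 − (-0.05109)·(1.84687 − 1.90000) / (-0.05109 − 1.27210) = 1.84687 − (0.00271)/(-1.32319) = 1.84893

1.849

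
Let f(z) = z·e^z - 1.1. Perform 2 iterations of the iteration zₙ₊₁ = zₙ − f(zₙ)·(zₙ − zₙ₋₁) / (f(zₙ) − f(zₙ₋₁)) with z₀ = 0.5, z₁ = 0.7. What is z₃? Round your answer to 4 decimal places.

0.6017

f(0.5) = -0.275639, f(0.7) = 0.309627
z₂ = 0.700000 − 0.309627·(0.700000 − 0.500000) / (0.309627 − (-0.275639)) = 0.700000 − (0.061925)/(0.585266) = 0.594193
f(0.594193) = -0.023579
z₃ = 0.594193 − (-0.023579)·(0.594193 − 0.700000) / (-0.023579 − 0.309627) = 0.594193 − (0.002495)/(-0.333206) = 0.601680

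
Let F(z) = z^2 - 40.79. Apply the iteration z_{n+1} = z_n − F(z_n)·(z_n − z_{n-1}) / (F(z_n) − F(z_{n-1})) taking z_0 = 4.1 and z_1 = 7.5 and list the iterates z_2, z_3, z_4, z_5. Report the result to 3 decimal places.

6.167, 6.369, 6.387, 6.387

F(4.1) = -23.98000, F(7.5) = 15.46000
z_2 = 7.50000 − 15.46000·(7.50000 − 4.10000) / (15.46000 − (-23.98000)) = 7.50000 − (52.56400)/(39.44000) = 6.16724
F(6.16724) = -2.75513
z_3 = 6.16724 − (-2.75513)·(6.16724 − 7.50000) / (-2.75513 − 15.46000) = 6.16724 − (3.67193)/(-18.21513) = 6.36883
F(6.36883) = -0.22803
z_4 = 6.36883 − (-0.22803)·(6.36883 − 6.16724) / (-0.22803 − (-2.75513)) = 6.36883 − (-0.04597)/(2.52710) = 6.38702
F(6.38702) = 0.00400
z_5 = 6.38702 − 0.00400·(6.38702 − 6.36883) / (0.00400 − (-0.22803)) = 6.38702 − (0.00007)/(0.23203) = 6.38670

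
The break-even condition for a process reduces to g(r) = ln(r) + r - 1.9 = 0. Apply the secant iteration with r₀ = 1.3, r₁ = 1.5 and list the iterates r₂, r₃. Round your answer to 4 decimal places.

1.4968, 1.4967

g(1.3) = -0.337636, g(1.5) = 0.005465
r₂ = 1.500000 − 0.005465·(1.500000 − 1.300000) / (0.005465 − (-0.337636)) = 1.500000 − (0.001093)/(0.343101) = 1.496814
g(1.496814) = 0.000153
r₃ = 1.496814 − 0.000153·(1.496814 − 1.500000) / (0.000153 − 0.005465) = 1.496814 − (0.000000)/(-0.005312) = 1.496722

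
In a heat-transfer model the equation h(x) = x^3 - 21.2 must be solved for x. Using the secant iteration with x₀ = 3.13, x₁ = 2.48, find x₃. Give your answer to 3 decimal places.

h(3.13) = 9.46430, h(2.48) = -5.94701
x₂ = 2.48000 − (-5.94701)·(2.48000 − 3.13000) / (-5.94701 − 9.46430) = 2.48000 − (3.86556)/(-15.41130) = 2.73083
h(2.73083) = -0.83511
x₃ = 2.73083 − (-0.83511)·(2.73083 − 2.48000) / (-0.83511 − (-5.94701)) = 2.73083 − (-0.20947)/(5.11190) = 2.77180

2.772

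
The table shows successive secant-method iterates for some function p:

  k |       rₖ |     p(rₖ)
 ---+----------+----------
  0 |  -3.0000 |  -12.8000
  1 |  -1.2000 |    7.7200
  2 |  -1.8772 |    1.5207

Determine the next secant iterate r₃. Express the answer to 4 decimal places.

-2.0433

r₃ = -1.8772 − 1.5207·(-1.8772 − (-1.2000)) / (1.5207 − 7.7200)
   = -1.8772 − (-1.029818)/(-6.199300) = -2.043318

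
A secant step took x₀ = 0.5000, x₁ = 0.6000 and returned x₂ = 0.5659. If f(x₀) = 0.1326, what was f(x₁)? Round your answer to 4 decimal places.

The secant line through (0.5000, 0.1326) and (0.6000, f(x₁)) crosses zero at x₂ = 0.5659.
So (0.5000, 0.1326), (0.6000, f(x₁)), (0.5659, 0) are collinear:
f(x₁) = 0.1326 · (0.6000 − 0.5659) / (0.5000 − 0.5659) = 0.1326 · (0.034100)/(-0.065900) = -0.068614

-0.0686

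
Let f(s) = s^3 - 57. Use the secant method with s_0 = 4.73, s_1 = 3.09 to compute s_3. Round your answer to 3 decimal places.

3.888

f(4.73) = 48.82382, f(3.09) = -27.49637
s_2 = 3.09000 − (-27.49637)·(3.09000 − 4.73000) / (-27.49637 − 48.82382) = 3.09000 − (45.09405)/(-76.32019) = 3.68085
f(3.68085) = -7.12929
s_3 = 3.68085 − (-7.12929)·(3.68085 − 3.09000) / (-7.12929 − (-27.49637)) = 3.68085 − (-4.21236)/(20.36709) = 3.88768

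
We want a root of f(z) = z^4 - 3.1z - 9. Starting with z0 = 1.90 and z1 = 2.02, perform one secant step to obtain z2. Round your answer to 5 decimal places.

f(1.90) = -1.8579000, f(2.02) = 1.3876642
z2 = 2.0200000 − 1.3876642·(2.0200000 − 1.9000000) / (1.3876642 − (-1.8579000)) = 2.0200000 − (0.1665197)/(3.2455642) = 1.9686931

1.96869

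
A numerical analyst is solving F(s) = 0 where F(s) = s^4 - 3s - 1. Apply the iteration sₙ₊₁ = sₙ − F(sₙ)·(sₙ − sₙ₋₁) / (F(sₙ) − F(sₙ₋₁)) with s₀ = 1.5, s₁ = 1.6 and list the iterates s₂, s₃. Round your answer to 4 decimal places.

F(1.5) = -0.437500, F(1.6) = 0.753600
s₂ = 1.600000 − 0.753600·(1.600000 − 1.500000) / (0.753600 − (-0.437500)) = 1.600000 − (0.075360)/(1.191100) = 1.536731
F(1.536731) = -0.033314
s₃ = 1.536731 − (-0.033314)·(1.536731 − 1.600000) / (-0.033314 − 0.753600) = 1.536731 − (0.002108)/(-0.786914) = 1.539409

1.5367, 1.5394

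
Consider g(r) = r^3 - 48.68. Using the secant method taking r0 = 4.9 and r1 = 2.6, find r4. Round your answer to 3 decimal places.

3.639

g(4.9) = 68.96900, g(2.6) = -31.10400
r2 = 2.60000 − (-31.10400)·(2.60000 − 4.90000) / (-31.10400 − 68.96900) = 2.60000 − (71.53920)/(-100.07300) = 3.31487
g(3.31487) = -12.25500
r3 = 3.31487 − (-12.25500)·(3.31487 − 2.60000) / (-12.25500 − (-31.10400)) = 3.31487 − (-8.76073)/(18.84900) = 3.77966
g(3.77966) = 5.31537
r4 = 3.77966 − 5.31537·(3.77966 − 3.31487) / (5.31537 − (-12.25500)) = 3.77966 − (2.47051)/(17.57037) = 3.63905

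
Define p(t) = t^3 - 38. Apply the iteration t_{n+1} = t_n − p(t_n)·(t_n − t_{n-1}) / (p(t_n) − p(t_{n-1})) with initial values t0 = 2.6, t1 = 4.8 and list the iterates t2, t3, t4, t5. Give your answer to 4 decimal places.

p(2.6) = -20.424000, p(4.8) = 72.592000
t2 = 4.800000 − 72.592000·(4.800000 − 2.600000) / (72.592000 − (-20.424000)) = 4.800000 − (159.702400)/(93.016000) = 3.083065
p(3.083065) = -8.694566
t3 = 3.083065 − (-8.694566)·(3.083065 − 4.800000) / (-8.694566 − 72.592000) = 3.083065 − (14.928002)/(-81.286566) = 3.266712
p(3.266712) = -3.139589
t4 = 3.266712 − (-3.139589)·(3.266712 − 3.083065) / (-3.139589 − (-8.694566)) = 3.266712 − (-0.576575)/(5.554976) = 3.370506
p(3.370506) = 0.290002
t5 = 3.370506 − 0.290002·(3.370506 − 3.266712) / (0.290002 − (-3.139589)) = 3.370506 − (0.030101)/(3.429592) = 3.361729

3.0831, 3.2667, 3.3705, 3.3617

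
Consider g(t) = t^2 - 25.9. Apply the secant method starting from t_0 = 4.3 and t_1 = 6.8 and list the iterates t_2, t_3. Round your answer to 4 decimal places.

4.9676, 5.0715

g(4.3) = -7.410000, g(6.8) = 20.340000
t_2 = 6.800000 − 20.340000·(6.800000 − 4.300000) / (20.340000 − (-7.410000)) = 6.800000 − (50.850000)/(27.750000) = 4.967568
g(4.967568) = -1.223272
t_3 = 4.967568 − (-1.223272)·(4.967568 − 6.800000) / (-1.223272 − 20.340000) = 4.967568 − (2.241564)/(-21.563272) = 5.071520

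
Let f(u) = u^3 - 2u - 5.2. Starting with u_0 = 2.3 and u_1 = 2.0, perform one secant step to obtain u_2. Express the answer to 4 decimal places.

f(2.3) = 2.367000, f(2.0) = -1.200000
u_2 = 2.000000 − (-1.200000)·(2.000000 − 2.300000) / (-1.200000 − 2.367000) = 2.000000 − (0.360000)/(-3.567000) = 2.100925

2.1009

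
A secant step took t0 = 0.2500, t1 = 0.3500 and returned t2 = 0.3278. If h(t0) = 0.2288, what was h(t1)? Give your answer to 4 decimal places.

-0.0653

The secant line through (0.2500, 0.2288) and (0.3500, h(t1)) crosses zero at t2 = 0.3278.
So (0.2500, 0.2288), (0.3500, h(t1)), (0.3278, 0) are collinear:
h(t1) = 0.2288 · (0.3500 − 0.3278) / (0.2500 − 0.3278) = 0.2288 · (0.022200)/(-0.077800) = -0.065287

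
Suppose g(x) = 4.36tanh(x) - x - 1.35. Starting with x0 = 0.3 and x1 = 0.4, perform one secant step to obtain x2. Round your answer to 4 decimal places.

g(0.3) = -0.379877, g(0.4) = -0.093423
x2 = 0.400000 − (-0.093423)·(0.400000 − 0.300000) / (-0.093423 − (-0.379877)) = 0.400000 − (-0.009342)/(0.286454) = 0.432613

0.4326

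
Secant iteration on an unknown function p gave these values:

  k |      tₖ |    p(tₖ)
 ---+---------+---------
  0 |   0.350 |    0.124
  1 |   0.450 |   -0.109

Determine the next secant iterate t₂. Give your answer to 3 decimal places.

0.403

t₂ = 0.450 − (-0.109)·(0.450 − 0.350) / (-0.109 − 0.124)
   = 0.450 − (-0.01090)/(-0.23300) = 0.40322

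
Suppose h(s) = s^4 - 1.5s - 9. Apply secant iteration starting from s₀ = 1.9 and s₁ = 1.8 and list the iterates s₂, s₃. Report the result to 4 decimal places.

1.8504, 1.8527

h(1.9) = 1.182100, h(1.8) = -1.202400
s₂ = 1.800000 − (-1.202400)·(1.800000 − 1.900000) / (-1.202400 − 1.182100) = 1.800000 − (0.120240)/(-2.384500) = 1.850426
h(1.850426) = -0.051348
s₃ = 1.850426 − (-0.051348)·(1.850426 − 1.800000) / (-0.051348 − (-1.202400)) = 1.850426 − (-0.002589)/(1.151052) = 1.852675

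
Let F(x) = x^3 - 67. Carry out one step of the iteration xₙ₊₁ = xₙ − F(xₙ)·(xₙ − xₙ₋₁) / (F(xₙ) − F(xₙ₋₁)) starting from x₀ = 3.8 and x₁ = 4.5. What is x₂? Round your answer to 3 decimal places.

F(3.8) = -12.12800, F(4.5) = 24.12500
x₂ = 4.50000 − 24.12500·(4.50000 − 3.80000) / (24.12500 − (-12.12800)) = 4.50000 − (16.88750)/(36.25300) = 4.03418

4.034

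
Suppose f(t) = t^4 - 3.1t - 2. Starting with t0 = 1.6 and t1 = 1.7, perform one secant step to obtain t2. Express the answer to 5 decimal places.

1.62730

f(1.6) = -0.4064000, f(1.7) = 1.0821000
t2 = 1.7000000 − 1.0821000·(1.7000000 − 1.6000000) / (1.0821000 − (-0.4064000)) = 1.7000000 − (0.1082100)/(1.4885000) = 1.6273027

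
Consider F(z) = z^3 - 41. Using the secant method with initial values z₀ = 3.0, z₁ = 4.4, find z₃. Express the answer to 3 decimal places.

F(3.0) = -14.00000, F(4.4) = 44.18400
z₂ = 4.40000 − 44.18400·(4.40000 − 3.00000) / (44.18400 − (-14.00000)) = 4.40000 − (61.85760)/(58.18400) = 3.33686
F(3.33686) = -3.84520
z₃ = 3.33686 − (-3.84520)·(3.33686 − 4.40000) / (-3.84520 − 44.18400) = 3.33686 − (4.08798)/(-48.02920) = 3.42198

3.422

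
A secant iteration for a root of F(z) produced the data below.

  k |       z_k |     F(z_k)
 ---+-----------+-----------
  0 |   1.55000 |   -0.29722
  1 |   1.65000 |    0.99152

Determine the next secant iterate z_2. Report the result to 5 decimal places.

z_2 = 1.65000 − 0.99152·(1.65000 − 1.55000) / (0.99152 − (-0.29722))
   = 1.65000 − (0.0991520)/(1.2887400) = 1.5730628

1.57306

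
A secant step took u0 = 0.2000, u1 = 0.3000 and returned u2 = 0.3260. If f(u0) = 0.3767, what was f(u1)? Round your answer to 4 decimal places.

The secant line through (0.2000, 0.3767) and (0.3000, f(u1)) crosses zero at u2 = 0.3260.
So (0.2000, 0.3767), (0.3000, f(u1)), (0.3260, 0) are collinear:
f(u1) = 0.3767 · (0.3000 − 0.3260) / (0.2000 − 0.3260) = 0.3767 · (-0.026000)/(-0.126000) = 0.077732

0.0777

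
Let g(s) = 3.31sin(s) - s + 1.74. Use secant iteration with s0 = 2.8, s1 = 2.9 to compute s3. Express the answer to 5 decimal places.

g(2.8) = 0.0488108, g(2.9) = -0.3680847
s2 = 2.9000000 − (-0.3680847)·(2.9000000 − 2.8000000) / (-0.3680847 − 0.0488108) = 2.9000000 − (-0.0368085)/(-0.4168955) = 2.8117082
g(2.8117082) = 0.0005126
s3 = 2.8117082 − 0.0005126·(2.8117082 − 2.9000000) / (0.0005126 − (-0.3680847)) = 2.8117082 − (-0.0000453)/(0.3685973) = 2.8118309

2.81183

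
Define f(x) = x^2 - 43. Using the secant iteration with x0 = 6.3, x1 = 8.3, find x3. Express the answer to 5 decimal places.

f(6.3) = -3.3100000, f(8.3) = 25.8900000
x2 = 8.3000000 − 25.8900000·(8.3000000 − 6.3000000) / (25.8900000 − (-3.3100000)) = 8.3000000 − (51.7800000)/(29.2000000) = 6.5267123
f(6.5267123) = -0.4020262
x3 = 6.5267123 − (-0.4020262)·(6.5267123 − 8.3000000) / (-0.4020262 − 25.8900000) = 6.5267123 − (0.7129081)/(-26.2920262) = 6.5538273

6.55383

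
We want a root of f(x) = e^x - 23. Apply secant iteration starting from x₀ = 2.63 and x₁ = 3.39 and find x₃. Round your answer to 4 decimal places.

3.1273

f(2.63) = -9.126230, f(3.39) = 6.665952
x₂ = 3.390000 − 6.665952·(3.390000 − 2.630000) / (6.665952 − (-9.126230)) = 3.390000 − (5.066124)/(15.792182) = 3.069201
f(3.069201) = -1.475313
x₃ = 3.069201 − (-1.475313)·(3.069201 − 3.390000) / (-1.475313 − 6.665952) = 3.069201 − (0.473279)/(-8.141265) = 3.127334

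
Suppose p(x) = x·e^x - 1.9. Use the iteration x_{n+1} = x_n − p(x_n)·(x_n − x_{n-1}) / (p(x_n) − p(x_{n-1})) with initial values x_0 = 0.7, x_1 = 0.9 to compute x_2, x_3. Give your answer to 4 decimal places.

p(0.7) = -0.490373, p(0.9) = 0.313643
x_2 = 0.900000 − 0.313643·(0.900000 − 0.700000) / (0.313643 − (-0.490373)) = 0.900000 − (0.062729)/(0.804016) = 0.821981
p(0.821981) = -0.029992
x_3 = 0.821981 − (-0.029992)·(0.821981 − 0.900000) / (-0.029992 − 0.313643) = 0.821981 − (0.002340)/(-0.343634) = 0.828790

0.8220, 0.8288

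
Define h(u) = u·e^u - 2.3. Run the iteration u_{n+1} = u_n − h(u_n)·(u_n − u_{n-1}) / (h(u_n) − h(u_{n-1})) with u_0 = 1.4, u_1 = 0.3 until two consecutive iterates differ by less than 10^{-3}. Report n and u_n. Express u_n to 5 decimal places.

n = 7, u_n = 0.91822

h(1.4) = 3.3772800, h(0.3) = -1.8950424
u_2 = 0.3000000 − (-1.8950424)·(-1.1000000)/(-5.2723223) = 0.6953754;  |Δ| = 0.3953754
h(0.6953754) = -0.9061468
u_3 = 0.6953754 − (-0.9061468)·(0.3953754)/(0.9888955) = 1.0576666;  |Δ| = 0.3622912
h(1.0576666) = 0.7457032
u_4 = 1.0576666 − 0.7457032·(0.3622912)/(1.6518500) = 0.8941156;  |Δ| = 0.1635510
h(0.8941156) = -0.1137332
u_5 = 0.8941156 − (-0.1137332)·(-0.1635510)/(-0.8594363) = 0.9157591;  |Δ| = 0.0216435
h(0.9157591) = -0.0118191
u_6 = 0.9157591 − (-0.0118191)·(0.0216435)/(0.1019140) = 0.9182691;  |Δ| = 0.0025100
h(0.9182691) = 0.0002190
u_7 = 0.9182691 − 0.0002190·(0.0025100)/(0.0120381) = 0.9182235;  |Δ| = 0.0000457
|u_7 − u_6| = 0.0000457 < 10^{-3}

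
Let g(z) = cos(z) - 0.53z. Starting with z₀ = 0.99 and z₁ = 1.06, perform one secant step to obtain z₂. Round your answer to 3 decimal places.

g(0.99) = 0.02399, g(1.06) = -0.07293
z₂ = 1.06000 − (-0.07293)·(1.06000 − 0.99000) / (-0.07293 − 0.02399) = 1.06000 − (-0.00510)/(-0.09692) = 1.00733

1.007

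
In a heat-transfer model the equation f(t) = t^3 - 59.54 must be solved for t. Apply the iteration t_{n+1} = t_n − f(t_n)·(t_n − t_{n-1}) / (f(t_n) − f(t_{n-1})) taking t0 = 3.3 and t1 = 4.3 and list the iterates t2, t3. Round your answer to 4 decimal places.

3.8417, 3.8988

f(3.3) = -23.603000, f(4.3) = 19.967000
t2 = 4.300000 − 19.967000·(4.300000 − 3.300000) / (19.967000 − (-23.603000)) = 4.300000 − (19.967000)/(43.570000) = 3.841726
f(3.841726) = -2.840511
t3 = 3.841726 − (-2.840511)·(3.841726 − 4.300000) / (-2.840511 − 19.967000) = 3.841726 − (1.301732)/(-22.807511) = 3.898801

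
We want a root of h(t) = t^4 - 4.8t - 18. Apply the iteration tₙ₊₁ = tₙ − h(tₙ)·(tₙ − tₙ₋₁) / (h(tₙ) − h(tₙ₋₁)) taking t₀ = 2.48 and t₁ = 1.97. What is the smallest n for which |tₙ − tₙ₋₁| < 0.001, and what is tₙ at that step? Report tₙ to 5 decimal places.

n = 5, tₙ = 2.32366

h(2.48) = 7.9234202, h(1.97) = -12.3946152
t₂ = 1.9700000 − (-12.3946152)·(-0.5100000)/(-20.3180353) = 2.2811154;  |Δ| = 0.3111154
h(2.2811154) = -1.8730720
t₃ = 2.2811154 − (-1.8730720)·(0.3111154)/(10.5215432) = 2.3365010;  |Δ| = 0.0553856
h(2.3365010) = 0.5880612
t₄ = 2.3365010 − 0.5880612·(0.0553856)/(2.4611331) = 2.3232672;  |Δ| = 0.0132338
h(2.3232672) = -0.0179163
t₅ = 2.3232672 − (-0.0179163)·(-0.0132338)/(-0.6059775) = 2.3236585;  |Δ| = 0.0003913
|t₅ − t₄| = 0.0003913 < 0.001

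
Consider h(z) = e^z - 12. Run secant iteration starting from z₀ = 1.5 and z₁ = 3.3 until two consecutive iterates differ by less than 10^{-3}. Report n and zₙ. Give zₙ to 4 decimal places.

h(1.5) = -7.518311, h(3.3) = 15.112639
z₂ = 3.300000 − 15.112639·(1.800000)/(22.630950) = 2.097985;  |Δ| = 1.202015
h(2.097985) = -3.850272
z₃ = 2.097985 − (-3.850272)·(-1.202015)/(-18.962910) = 2.342044;  |Δ| = 0.244060
h(2.342044) = -1.597517
z₄ = 2.342044 − (-1.597517)·(0.244060)/(2.252754) = 2.515117;  |Δ| = 0.173073
h(2.515117) = 0.368056
z₅ = 2.515117 − 0.368056·(0.173073)/(1.965574) = 2.482709;  |Δ| = 0.032408
h(2.482709) = -0.026343
z₆ = 2.482709 − (-0.026343)·(-0.032408)/(-0.394399) = 2.484874;  |Δ| = 0.002165
h(2.484874) = -0.000396
z₇ = 2.484874 − (-0.000396)·(0.002165)/(0.025947) = 2.484907;  |Δ| = 0.000033
|z₇ − z₆| = 0.000033 < 10^{-3}

n = 7, zₙ = 2.4849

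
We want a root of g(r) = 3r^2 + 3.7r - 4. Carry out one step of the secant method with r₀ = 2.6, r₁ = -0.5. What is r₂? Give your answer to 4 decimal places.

0.0100

g(2.6) = 25.900000, g(-0.5) = -5.100000
r₂ = -0.500000 − (-5.100000)·(-0.500000 − 2.600000) / (-5.100000 − 25.900000) = -0.500000 − (15.810000)/(-31.000000) = 0.010000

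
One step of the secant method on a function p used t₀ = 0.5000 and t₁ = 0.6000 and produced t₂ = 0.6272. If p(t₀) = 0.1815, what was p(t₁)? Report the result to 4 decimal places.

The secant line through (0.5000, 0.1815) and (0.6000, p(t₁)) crosses zero at t₂ = 0.6272.
So (0.5000, 0.1815), (0.6000, p(t₁)), (0.6272, 0) are collinear:
p(t₁) = 0.1815 · (0.6000 − 0.6272) / (0.5000 − 0.6272) = 0.1815 · (-0.027200)/(-0.127200) = 0.038811

0.0388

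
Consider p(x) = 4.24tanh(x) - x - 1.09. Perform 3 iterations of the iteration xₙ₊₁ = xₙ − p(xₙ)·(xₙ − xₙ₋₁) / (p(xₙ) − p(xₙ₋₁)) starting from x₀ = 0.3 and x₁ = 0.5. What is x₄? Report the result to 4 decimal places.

0.3550

p(0.3) = -0.154835, p(0.5) = 0.369377
x₂ = 0.500000 − 0.369377·(0.500000 − 0.300000) / (0.369377 − (-0.154835)) = 0.500000 − (0.073875)/(0.524211) = 0.359073
p(0.359073) = 0.011172
x₃ = 0.359073 − 0.011172·(0.359073 − 0.500000) / (0.011172 − 0.369377) = 0.359073 − (-0.001574)/(-0.358205) = 0.354678
p(0.354678) = -0.000883
x₄ = 0.354678 − (-0.000883)·(0.354678 − 0.359073) / (-0.000883 − 0.011172) = 0.354678 − (0.000004)/(-0.012056) = 0.355000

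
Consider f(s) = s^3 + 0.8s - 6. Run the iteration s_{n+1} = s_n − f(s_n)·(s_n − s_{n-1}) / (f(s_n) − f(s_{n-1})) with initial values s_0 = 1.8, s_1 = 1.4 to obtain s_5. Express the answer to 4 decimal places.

f(1.8) = 1.272000, f(1.4) = -2.136000
s_2 = 1.400000 − (-2.136000)·(1.400000 − 1.800000) / (-2.136000 − 1.272000) = 1.400000 − (0.854400)/(-3.408000) = 1.650704
f(1.650704) = -0.181557
s_3 = 1.650704 − (-0.181557)·(1.650704 − 1.400000) / (-0.181557 − (-2.136000)) = 1.650704 − (-0.045517)/(1.954443) = 1.673993
f(1.673993) = 0.030149
s_4 = 1.673993 − 0.030149·(1.673993 − 1.650704) / (0.030149 − (-0.181557)) = 1.673993 − (0.000702)/(0.211706) = 1.670677
f(1.670677) = -0.000331
s_5 = 1.670677 − (-0.000331)·(1.670677 − 1.673993) / (-0.000331 − 0.030149) = 1.670677 − (0.000001)/(-0.030479) = 1.670713

1.6707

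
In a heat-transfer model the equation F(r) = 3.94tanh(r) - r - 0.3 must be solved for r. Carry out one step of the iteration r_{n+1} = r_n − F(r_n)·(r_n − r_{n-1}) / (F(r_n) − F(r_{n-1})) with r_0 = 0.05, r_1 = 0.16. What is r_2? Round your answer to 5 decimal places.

F(0.05) = -0.1531640, F(0.16) = 0.1650751
r_2 = 0.1600000 − 0.1650751·(0.1600000 − 0.0500000) / (0.1650751 − (-0.1531640)) = 0.1600000 − (0.0181583)/(0.3182391) = 0.1029415

0.10294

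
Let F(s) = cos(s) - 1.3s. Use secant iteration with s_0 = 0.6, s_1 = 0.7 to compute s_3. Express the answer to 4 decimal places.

0.6242

F(0.6) = 0.045336, F(0.7) = -0.145158
s_2 = 0.700000 − (-0.145158)·(0.700000 − 0.600000) / (-0.145158 − 0.045336) = 0.700000 − (-0.014516)/(-0.190493) = 0.623799
F(0.623799) = 0.000726
s_3 = 0.623799 − 0.000726·(0.623799 − 0.700000) / (0.000726 − (-0.145158)) = 0.623799 − (-0.000055)/(0.145884) = 0.624178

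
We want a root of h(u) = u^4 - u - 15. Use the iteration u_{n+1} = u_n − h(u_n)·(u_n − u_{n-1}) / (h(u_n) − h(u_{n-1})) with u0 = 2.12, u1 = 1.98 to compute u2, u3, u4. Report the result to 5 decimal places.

2.02807, 2.03162, 2.03148

h(2.12) = 3.0796314, h(1.98) = -1.6104638
u2 = 1.9800000 − (-1.6104638)·(1.9800000 − 2.1200000) / (-1.6104638 − 3.0796314) = 1.9800000 − (0.2254649)/(-4.6900952) = 2.0280726
h(2.0280726) = -0.1106590
u3 = 2.0280726 − (-0.1106590)·(2.0280726 − 1.9800000) / (-0.1106590 − (-1.6104638)) = 2.0280726 − (-0.0053197)/(1.4998048) = 2.0316195
h(2.0316195) = 0.0044526
u4 = 2.0316195 − 0.0044526·(2.0316195 − 2.0280726) / (0.0044526 − (-0.1106590)) = 2.0316195 − (0.0000158)/(0.1151116) = 2.0314823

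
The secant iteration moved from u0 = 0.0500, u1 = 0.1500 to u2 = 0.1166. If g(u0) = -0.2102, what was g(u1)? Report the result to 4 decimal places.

0.1054

The secant line through (0.0500, -0.2102) and (0.1500, g(u1)) crosses zero at u2 = 0.1166.
So (0.0500, -0.2102), (0.1500, g(u1)), (0.1166, 0) are collinear:
g(u1) = -0.2102 · (0.1500 − 0.1166) / (0.0500 − 0.1166) = -0.2102 · (0.033400)/(-0.066600) = 0.105416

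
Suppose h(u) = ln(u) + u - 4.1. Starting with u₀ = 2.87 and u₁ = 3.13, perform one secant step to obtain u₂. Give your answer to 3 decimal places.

h(2.87) = -0.17569, h(3.13) = 0.17103
u₂ = 3.13000 − 0.17103·(3.13000 − 2.87000) / (0.17103 − (-0.17569)) = 3.13000 − (0.04447)/(0.34672) = 3.00175

3.002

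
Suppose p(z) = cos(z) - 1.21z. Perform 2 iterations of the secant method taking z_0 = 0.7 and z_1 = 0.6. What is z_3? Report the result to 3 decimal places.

p(0.7) = -0.08216, p(0.6) = 0.09934
z_2 = 0.60000 − 0.09934·(0.60000 − 0.70000) / (0.09934 − (-0.08216)) = 0.60000 − (-0.00993)/(0.18149) = 0.65473
p(0.65473) = 0.00098
z_3 = 0.65473 − 0.00098·(0.65473 − 0.60000) / (0.00098 − 0.09934) = 0.65473 − (0.00005)/(-0.09835) = 0.65528

0.655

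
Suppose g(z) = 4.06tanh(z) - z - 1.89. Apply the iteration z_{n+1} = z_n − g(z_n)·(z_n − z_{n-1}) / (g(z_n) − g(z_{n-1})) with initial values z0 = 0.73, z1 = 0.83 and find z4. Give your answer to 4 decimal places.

0.7953

g(0.73) = -0.090355, g(0.83) = 0.042733
z2 = 0.830000 − 0.042733·(0.830000 − 0.730000) / (0.042733 − (-0.090355)) = 0.830000 − (0.004273)/(0.133087) = 0.797891
g(0.797891) = 0.003305
z3 = 0.797891 − 0.003305·(0.797891 − 0.830000) / (0.003305 − 0.042733) = 0.797891 − (-0.000106)/(-0.039428) = 0.795200
g(0.795200) = -0.000141
z4 = 0.795200 − (-0.000141)·(0.795200 − 0.797891) / (-0.000141 − 0.003305) = 0.795200 − (0.000000)/(-0.003446) = 0.795310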